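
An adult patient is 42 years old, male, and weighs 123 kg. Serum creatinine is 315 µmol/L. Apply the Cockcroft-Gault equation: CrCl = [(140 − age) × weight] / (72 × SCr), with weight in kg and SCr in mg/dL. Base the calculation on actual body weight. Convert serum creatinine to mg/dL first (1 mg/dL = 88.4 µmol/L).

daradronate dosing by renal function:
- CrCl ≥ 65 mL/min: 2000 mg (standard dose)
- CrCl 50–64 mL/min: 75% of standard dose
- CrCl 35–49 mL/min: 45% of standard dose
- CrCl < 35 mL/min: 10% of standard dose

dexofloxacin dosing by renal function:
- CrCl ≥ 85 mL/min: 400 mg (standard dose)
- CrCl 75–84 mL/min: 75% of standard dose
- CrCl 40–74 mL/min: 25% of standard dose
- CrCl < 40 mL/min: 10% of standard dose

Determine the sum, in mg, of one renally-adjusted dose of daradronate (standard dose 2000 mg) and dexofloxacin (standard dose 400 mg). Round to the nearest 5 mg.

SCr = 315 / 88.4 = 3.563 mg/dL
CrCl = (140 − 42) × 123 / (72 × 3.563) = 12054.0 / 256.54 ≈ 47.0 mL/min
CrCl ≈ 47 mL/min.
daradronate: 35–49 mL/min → 45% of 2000 mg = 900 mg.
dexofloxacin: 40–74 mL/min → 25% of 400 mg = 100 mg.
Total = 900 + 100 = 1000 mg.

1000 mg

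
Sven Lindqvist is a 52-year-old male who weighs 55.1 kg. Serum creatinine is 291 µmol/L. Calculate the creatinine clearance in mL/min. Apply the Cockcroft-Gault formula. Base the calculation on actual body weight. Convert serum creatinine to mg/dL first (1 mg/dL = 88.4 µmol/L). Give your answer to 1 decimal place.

20.5 mL/min

SCr = 291 / 88.4 = 3.292 mg/dL
CrCl = (140 − 52) × 55.1 / (72 × 3.292) = 4848.8 / 237.02 ≈ 20.5 mL/min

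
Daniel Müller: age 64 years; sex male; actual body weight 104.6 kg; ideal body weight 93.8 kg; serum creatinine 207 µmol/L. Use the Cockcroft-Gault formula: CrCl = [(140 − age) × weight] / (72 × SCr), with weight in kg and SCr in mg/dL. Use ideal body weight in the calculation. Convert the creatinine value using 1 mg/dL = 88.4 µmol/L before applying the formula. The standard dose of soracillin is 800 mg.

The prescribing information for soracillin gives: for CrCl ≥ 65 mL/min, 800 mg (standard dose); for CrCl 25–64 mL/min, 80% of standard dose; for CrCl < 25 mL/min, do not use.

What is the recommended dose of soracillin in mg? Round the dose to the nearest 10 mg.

640 mg

SCr = 207 / 88.4 = 2.342 mg/dL
CrCl = (140 − 64) × 93.8 / (72 × 2.342) = 7128.8 / 168.62 ≈ 42.3 mL/min
CrCl ≈ 42 mL/min → bracket 25–64 mL/min.
80% of 800 mg = 640 mg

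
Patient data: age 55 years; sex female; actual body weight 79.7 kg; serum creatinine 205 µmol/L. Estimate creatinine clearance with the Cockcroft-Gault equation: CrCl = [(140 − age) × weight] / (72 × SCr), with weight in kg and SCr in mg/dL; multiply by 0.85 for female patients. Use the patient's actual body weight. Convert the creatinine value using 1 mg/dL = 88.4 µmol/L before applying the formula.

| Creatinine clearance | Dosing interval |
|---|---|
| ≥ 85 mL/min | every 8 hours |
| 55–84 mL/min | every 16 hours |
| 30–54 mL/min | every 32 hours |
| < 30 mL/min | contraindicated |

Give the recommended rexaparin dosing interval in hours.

SCr = 205 / 88.4 = 2.319 mg/dL
CrCl = (140 − 55) × 79.7 / (72 × 2.319) × 0.85 = 6774.5 / 166.97 × 0.85 ≈ 34.5 mL/min
CrCl ≈ 34 mL/min → bracket 30–54 mL/min → every 32 hours.

every 32 hours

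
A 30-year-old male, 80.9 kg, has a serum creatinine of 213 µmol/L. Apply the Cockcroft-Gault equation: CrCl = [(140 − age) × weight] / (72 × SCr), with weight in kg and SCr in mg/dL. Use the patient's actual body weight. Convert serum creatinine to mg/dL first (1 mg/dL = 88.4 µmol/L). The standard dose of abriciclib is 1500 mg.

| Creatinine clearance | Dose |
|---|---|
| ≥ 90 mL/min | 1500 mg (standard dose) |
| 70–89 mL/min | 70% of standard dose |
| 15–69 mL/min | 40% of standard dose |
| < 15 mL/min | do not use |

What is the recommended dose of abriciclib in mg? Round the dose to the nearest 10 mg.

600 mg

SCr = 213 / 88.4 = 2.41 mg/dL
CrCl = (140 − 30) × 80.9 / (72 × 2.41) = 8899.0 / 173.52 ≈ 51.3 mL/min
CrCl ≈ 51 mL/min → bracket 15–69 mL/min.
40% of 1500 mg = 600 mg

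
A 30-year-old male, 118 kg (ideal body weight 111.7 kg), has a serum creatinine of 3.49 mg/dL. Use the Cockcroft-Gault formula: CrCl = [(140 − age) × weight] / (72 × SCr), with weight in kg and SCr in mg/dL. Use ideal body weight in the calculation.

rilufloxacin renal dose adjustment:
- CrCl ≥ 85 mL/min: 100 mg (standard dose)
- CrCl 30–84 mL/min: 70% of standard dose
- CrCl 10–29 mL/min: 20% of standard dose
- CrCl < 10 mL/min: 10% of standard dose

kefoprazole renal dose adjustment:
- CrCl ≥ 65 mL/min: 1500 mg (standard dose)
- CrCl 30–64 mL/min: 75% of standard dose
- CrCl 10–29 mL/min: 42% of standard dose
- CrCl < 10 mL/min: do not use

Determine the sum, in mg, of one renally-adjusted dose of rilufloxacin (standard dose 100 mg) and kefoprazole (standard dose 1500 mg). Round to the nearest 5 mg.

1195 mg

CrCl = (140 − 30) × 111.7 / (72 × 3.49) = 12287.0 / 251.28 ≈ 48.9 mL/min
CrCl ≈ 49 mL/min.
rilufloxacin: 30–84 mL/min → 70% of 100 mg = 70 mg.
kefoprazole: 30–64 mL/min → 75% of 1500 mg = 1125 mg.
Total = 70 + 1125 = 1195 mg.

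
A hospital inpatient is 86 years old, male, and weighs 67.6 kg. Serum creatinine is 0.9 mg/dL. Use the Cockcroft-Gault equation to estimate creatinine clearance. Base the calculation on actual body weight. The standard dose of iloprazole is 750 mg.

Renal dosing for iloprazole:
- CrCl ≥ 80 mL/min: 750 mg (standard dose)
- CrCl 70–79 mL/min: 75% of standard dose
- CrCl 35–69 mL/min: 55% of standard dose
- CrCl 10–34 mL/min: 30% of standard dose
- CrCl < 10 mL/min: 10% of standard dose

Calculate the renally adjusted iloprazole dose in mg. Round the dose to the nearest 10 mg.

CrCl = (140 − 86) × 67.6 / (72 × 0.9) = 3650.4 / 64.80 ≈ 56.3 mL/min
CrCl ≈ 56 mL/min → bracket 35–69 mL/min.
55% of 750 mg = 412.5 mg → 410 mg

410 mg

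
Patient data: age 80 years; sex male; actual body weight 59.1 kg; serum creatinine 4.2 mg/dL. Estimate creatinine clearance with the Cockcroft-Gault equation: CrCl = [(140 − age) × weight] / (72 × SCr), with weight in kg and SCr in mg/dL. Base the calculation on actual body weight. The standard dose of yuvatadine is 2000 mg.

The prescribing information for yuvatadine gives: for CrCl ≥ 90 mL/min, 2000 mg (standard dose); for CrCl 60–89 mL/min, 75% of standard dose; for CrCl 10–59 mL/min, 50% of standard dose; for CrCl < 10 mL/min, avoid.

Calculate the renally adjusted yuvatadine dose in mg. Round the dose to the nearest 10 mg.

1000 mg

CrCl = (140 − 80) × 59.1 / (72 × 4.2) = 3546.0 / 302.40 ≈ 11.7 mL/min
CrCl ≈ 12 mL/min → bracket 10–59 mL/min.
50% of 2000 mg = 1000 mg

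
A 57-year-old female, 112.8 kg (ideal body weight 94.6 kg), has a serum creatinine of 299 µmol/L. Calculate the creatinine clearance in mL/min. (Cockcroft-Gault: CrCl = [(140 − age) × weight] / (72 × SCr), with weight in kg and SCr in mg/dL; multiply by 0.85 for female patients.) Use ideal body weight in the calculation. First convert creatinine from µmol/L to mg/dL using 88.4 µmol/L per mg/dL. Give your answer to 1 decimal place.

27.4 mL/min

SCr = 299 / 88.4 = 3.382 mg/dL
CrCl = (140 − 57) × 94.6 / (72 × 3.382) × 0.85 = 7851.8 / 243.50 × 0.85 ≈ 27.4 mL/min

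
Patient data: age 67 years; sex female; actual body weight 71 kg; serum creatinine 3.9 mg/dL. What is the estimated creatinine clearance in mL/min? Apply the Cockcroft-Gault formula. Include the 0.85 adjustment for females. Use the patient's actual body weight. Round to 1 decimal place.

CrCl = (140 − 67) × 71 / (72 × 3.9) × 0.85 = 5183.0 / 280.80 × 0.85 ≈ 15.7 mL/min

15.7 mL/min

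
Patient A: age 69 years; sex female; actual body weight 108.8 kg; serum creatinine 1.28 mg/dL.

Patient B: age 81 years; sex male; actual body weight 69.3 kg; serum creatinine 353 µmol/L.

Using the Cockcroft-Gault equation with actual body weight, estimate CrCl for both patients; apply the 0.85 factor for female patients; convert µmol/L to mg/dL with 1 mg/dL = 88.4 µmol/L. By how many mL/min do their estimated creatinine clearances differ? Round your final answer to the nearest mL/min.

57 mL/min

Patient A: CrCl = (140 − 69) × 108.8 / (72 × 1.28) × 0.85 = 7724.8 / 92.16 × 0.85 ≈ 71.2 mL/min
Patient B: SCr = 353 / 88.4 = 3.993 mg/dL
Patient B: CrCl = (140 − 81) × 69.3 / (72 × 3.993) = 4088.7 / 287.50 ≈ 14.2 mL/min
|71.2 − 14.2| = 57.0 mL/min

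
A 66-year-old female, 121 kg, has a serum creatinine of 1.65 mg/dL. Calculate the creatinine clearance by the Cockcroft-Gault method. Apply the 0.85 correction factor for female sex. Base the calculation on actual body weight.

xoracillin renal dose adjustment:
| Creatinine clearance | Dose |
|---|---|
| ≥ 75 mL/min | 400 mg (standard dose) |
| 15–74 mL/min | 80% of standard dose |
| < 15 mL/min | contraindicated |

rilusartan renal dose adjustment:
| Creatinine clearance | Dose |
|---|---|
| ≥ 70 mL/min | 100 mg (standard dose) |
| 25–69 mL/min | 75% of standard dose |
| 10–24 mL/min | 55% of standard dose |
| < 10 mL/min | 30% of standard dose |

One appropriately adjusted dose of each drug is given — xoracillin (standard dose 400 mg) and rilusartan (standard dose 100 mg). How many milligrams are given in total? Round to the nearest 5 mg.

CrCl = (140 − 66) × 121 / (72 × 1.65) × 0.85 = 8954.0 / 118.80 × 0.85 ≈ 64.1 mL/min
CrCl ≈ 64 mL/min.
xoracillin: 15–74 mL/min → 80% of 400 mg = 320 mg.
rilusartan: 25–69 mL/min → 75% of 100 mg = 75 mg.
Total = 320 + 75 = 395 mg.

395 mg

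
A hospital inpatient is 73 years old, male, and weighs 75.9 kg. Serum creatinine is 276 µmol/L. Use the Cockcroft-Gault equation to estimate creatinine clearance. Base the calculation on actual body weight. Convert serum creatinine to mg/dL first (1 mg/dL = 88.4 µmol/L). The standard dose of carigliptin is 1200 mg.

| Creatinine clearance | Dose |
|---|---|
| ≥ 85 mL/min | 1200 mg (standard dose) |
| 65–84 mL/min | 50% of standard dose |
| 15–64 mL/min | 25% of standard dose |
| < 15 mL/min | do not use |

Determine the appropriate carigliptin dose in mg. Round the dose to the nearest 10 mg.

SCr = 276 / 88.4 = 3.122 mg/dL
CrCl = (140 − 73) × 75.9 / (72 × 3.122) = 5085.3 / 224.78 ≈ 22.6 mL/min
CrCl ≈ 23 mL/min → bracket 15–64 mL/min.
25% of 1200 mg = 300 mg

300 mg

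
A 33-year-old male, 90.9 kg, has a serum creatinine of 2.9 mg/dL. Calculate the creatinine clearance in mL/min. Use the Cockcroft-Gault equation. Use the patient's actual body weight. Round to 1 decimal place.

46.6 mL/min

CrCl = (140 − 33) × 90.9 / (72 × 2.9) = 9726.3 / 208.80 ≈ 46.6 mL/min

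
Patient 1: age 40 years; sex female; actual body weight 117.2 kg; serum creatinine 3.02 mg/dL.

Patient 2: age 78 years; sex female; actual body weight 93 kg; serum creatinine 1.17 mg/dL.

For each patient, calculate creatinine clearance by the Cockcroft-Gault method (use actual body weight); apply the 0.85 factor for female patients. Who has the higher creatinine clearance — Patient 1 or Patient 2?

Patient 2

Patient 1: CrCl = (140 − 40) × 117.2 / (72 × 3.02) × 0.85 = 11720.0 / 217.44 × 0.85 ≈ 45.8 mL/min
Patient 2: CrCl = (140 − 78) × 93 / (72 × 1.17) × 0.85 = 5766.0 / 84.24 × 0.85 ≈ 58.2 mL/min
45.8 vs 58.2 mL/min → Patient 2 is higher.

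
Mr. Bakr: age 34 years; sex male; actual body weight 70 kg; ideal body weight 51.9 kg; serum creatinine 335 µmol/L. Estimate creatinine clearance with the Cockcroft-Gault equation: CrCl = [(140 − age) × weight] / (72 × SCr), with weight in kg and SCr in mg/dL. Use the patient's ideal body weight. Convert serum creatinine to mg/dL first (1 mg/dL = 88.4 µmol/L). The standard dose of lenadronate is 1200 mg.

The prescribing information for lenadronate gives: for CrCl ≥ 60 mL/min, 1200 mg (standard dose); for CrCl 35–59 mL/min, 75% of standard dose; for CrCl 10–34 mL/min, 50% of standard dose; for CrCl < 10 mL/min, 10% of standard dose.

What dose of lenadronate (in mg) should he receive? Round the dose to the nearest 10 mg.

SCr = 335 / 88.4 = 3.79 mg/dL
CrCl = (140 − 34) × 51.9 / (72 × 3.79) = 5501.4 / 272.88 ≈ 20.2 mL/min
CrCl ≈ 20 mL/min → bracket 10–34 mL/min.
50% of 1200 mg = 600 mg

600 mg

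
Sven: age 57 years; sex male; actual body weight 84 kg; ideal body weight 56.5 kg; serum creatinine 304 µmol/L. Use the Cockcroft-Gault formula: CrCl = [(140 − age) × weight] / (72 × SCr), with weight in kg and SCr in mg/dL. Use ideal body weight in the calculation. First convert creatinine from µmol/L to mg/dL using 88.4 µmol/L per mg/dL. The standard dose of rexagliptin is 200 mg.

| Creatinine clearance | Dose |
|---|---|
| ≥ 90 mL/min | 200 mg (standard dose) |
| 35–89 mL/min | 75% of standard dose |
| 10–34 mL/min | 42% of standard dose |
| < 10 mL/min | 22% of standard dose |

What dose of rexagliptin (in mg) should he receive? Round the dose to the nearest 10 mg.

80 mg

SCr = 304 / 88.4 = 3.439 mg/dL
CrCl = (140 − 57) × 56.5 / (72 × 3.439) = 4689.5 / 247.61 ≈ 18.9 mL/min
CrCl ≈ 19 mL/min → bracket 10–34 mL/min.
42% of 200 mg = 84 mg → 80 mg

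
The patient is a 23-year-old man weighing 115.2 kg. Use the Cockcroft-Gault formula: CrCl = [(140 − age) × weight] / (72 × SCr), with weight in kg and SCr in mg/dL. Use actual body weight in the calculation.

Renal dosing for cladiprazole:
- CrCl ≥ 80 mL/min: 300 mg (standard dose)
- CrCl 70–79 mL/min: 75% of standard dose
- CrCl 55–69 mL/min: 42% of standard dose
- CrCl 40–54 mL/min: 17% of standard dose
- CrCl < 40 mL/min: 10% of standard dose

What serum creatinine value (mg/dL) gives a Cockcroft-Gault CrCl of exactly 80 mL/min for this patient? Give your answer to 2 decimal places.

2.34 mg/dL

Standard dose requires CrCl ≥ 80 mL/min.
Set (140 − 23) × 115.2 / (72 × SCr) = 80
SCr = (140 − 23) × 115.2 / (72 × 80) = 2.340 mg/dL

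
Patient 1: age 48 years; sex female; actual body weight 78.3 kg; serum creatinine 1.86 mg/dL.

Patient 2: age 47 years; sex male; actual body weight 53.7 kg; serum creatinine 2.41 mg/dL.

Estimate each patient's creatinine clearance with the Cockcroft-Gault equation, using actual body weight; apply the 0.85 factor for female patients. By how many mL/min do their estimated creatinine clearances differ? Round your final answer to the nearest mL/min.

17 mL/min

Patient 1: CrCl = (140 − 48) × 78.3 / (72 × 1.86) × 0.85 = 7203.6 / 133.92 × 0.85 ≈ 45.7 mL/min
Patient 2: CrCl = (140 − 47) × 53.7 / (72 × 2.41) = 4994.1 / 173.52 ≈ 28.8 mL/min
|45.7 − 28.8| = 16.9 mL/min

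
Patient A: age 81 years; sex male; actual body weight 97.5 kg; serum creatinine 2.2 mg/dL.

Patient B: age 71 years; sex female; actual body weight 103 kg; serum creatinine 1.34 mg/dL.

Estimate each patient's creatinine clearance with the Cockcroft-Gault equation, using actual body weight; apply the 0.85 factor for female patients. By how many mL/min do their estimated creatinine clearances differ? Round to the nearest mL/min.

26 mL/min

Patient A: CrCl = (140 − 81) × 97.5 / (72 × 2.2) = 5752.5 / 158.40 ≈ 36.3 mL/min
Patient B: CrCl = (140 − 71) × 103 / (72 × 1.34) × 0.85 = 7107.0 / 96.48 × 0.85 ≈ 62.6 mL/min
|36.3 − 62.6| = 26.3 mL/min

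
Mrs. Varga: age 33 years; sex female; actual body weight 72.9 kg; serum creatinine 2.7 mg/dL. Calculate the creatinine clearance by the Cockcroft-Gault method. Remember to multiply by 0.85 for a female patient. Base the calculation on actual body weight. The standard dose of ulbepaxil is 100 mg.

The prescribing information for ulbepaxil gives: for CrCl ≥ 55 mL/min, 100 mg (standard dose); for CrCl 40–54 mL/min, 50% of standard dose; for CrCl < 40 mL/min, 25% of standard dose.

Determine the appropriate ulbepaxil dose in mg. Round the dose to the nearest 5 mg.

CrCl = (140 − 33) × 72.9 / (72 × 2.7) × 0.85 = 7800.3 / 194.40 × 0.85 ≈ 34.1 mL/min
CrCl ≈ 34 mL/min → bracket < 40 mL/min.
25% of 100 mg = 25 mg

25 mg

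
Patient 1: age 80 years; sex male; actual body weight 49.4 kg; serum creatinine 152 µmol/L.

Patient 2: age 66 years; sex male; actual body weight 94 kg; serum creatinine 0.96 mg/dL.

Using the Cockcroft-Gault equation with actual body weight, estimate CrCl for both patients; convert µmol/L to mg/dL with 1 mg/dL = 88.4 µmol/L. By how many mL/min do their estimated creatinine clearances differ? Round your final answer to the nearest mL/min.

77 mL/min

Patient 1: SCr = 152 / 88.4 = 1.719 mg/dL
Patient 1: CrCl = (140 − 80) × 49.4 / (72 × 1.719) = 2964.0 / 123.77 ≈ 23.9 mL/min
Patient 2: CrCl = (140 − 66) × 94 / (72 × 0.96) = 6956.0 / 69.12 ≈ 100.6 mL/min
|23.9 − 100.6| = 76.7 mL/min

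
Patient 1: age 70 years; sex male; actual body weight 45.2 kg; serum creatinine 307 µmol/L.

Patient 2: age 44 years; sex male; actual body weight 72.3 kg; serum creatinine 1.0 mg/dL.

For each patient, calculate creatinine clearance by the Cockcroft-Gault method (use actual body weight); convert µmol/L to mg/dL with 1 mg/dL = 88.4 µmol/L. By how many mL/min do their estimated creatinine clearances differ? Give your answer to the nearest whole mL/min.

84 mL/min

Patient 1: SCr = 307 / 88.4 = 3.473 mg/dL
Patient 1: CrCl = (140 − 70) × 45.2 / (72 × 3.473) = 3164.0 / 250.06 ≈ 12.7 mL/min
Patient 2: CrCl = (140 − 44) × 72.3 / (72 × 1) = 6940.8 / 72.00 ≈ 96.4 mL/min
|12.7 − 96.4| = 83.7 mL/min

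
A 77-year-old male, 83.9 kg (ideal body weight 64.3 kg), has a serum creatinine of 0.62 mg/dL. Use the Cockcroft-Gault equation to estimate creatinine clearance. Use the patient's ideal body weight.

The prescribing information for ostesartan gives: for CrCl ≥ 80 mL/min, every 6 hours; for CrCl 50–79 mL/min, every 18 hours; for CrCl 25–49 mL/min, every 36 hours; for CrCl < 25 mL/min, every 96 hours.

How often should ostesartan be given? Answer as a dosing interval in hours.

CrCl = (140 − 77) × 64.3 / (72 × 0.62) = 4050.9 / 44.64 ≈ 90.7 mL/min
CrCl ≈ 91 mL/min → bracket ≥ 80 mL/min → every 6 hours.

every 6 hours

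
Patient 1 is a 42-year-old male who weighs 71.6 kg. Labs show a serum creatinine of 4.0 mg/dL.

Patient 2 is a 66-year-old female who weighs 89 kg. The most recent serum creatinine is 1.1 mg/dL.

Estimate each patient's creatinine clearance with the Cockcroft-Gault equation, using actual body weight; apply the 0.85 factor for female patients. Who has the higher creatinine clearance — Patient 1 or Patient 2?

Patient 1: CrCl = (140 − 42) × 71.6 / (72 × 4) = 7016.8 / 288.00 ≈ 24.4 mL/min
Patient 2: CrCl = (140 − 66) × 89 / (72 × 1.1) × 0.85 = 6586.0 / 79.20 × 0.85 ≈ 70.7 mL/min
24.4 vs 70.7 mL/min → Patient 2 is higher.

Patient 2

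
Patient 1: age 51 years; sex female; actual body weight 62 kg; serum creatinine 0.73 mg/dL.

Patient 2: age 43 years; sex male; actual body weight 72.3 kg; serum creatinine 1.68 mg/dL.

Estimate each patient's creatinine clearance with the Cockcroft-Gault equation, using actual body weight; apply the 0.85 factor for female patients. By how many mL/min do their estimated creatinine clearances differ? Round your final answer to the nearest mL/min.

31 mL/min

Patient 1: CrCl = (140 − 51) × 62 / (72 × 0.73) × 0.85 = 5518.0 / 52.56 × 0.85 ≈ 89.2 mL/min
Patient 2: CrCl = (140 − 43) × 72.3 / (72 × 1.68) = 7013.1 / 120.96 ≈ 58.0 mL/min
|89.2 − 58.0| = 31.2 mL/min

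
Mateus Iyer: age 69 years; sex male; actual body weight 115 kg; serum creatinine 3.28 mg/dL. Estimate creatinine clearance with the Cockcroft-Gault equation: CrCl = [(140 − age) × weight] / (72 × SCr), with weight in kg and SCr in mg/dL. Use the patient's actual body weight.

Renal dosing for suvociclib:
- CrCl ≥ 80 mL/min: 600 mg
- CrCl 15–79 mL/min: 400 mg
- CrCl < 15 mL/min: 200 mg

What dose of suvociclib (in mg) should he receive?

400 mg

CrCl = (140 − 69) × 115 / (72 × 3.28) = 8165.0 / 236.16 ≈ 34.6 mL/min
CrCl ≈ 35 mL/min → bracket 15–79 mL/min.
Dose for this bracket: 400 mg.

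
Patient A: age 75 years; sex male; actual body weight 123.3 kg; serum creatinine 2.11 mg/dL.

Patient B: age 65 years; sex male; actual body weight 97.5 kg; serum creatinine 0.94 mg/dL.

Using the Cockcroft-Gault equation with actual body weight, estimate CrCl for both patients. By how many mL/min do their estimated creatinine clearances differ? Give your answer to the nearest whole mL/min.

Patient A: CrCl = (140 − 75) × 123.3 / (72 × 2.11) = 8014.5 / 151.92 ≈ 52.8 mL/min
Patient B: CrCl = (140 − 65) × 97.5 / (72 × 0.94) = 7312.5 / 67.68 ≈ 108.0 mL/min
|52.8 − 108.0| = 55.2 mL/min

55 mL/min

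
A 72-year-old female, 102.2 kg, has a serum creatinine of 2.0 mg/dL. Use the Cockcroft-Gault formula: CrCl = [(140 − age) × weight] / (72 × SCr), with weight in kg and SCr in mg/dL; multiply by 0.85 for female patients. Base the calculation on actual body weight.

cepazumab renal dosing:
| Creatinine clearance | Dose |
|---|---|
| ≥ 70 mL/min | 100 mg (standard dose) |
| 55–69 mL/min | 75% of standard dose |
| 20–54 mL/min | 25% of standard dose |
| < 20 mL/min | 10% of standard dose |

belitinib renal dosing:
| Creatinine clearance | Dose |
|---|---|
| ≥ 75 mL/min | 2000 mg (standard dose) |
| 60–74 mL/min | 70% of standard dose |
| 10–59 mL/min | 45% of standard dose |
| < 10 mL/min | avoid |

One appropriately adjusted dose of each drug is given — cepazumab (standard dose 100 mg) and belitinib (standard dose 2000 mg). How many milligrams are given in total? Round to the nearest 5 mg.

925 mg

CrCl = (140 − 72) × 102.2 / (72 × 2) × 0.85 = 6949.6 / 144.00 × 0.85 ≈ 41.0 mL/min
CrCl ≈ 41 mL/min.
cepazumab: 20–54 mL/min → 25% of 100 mg = 25 mg.
belitinib: 10–59 mL/min → 45% of 2000 mg = 900 mg.
Total = 25 + 900 = 925 mg.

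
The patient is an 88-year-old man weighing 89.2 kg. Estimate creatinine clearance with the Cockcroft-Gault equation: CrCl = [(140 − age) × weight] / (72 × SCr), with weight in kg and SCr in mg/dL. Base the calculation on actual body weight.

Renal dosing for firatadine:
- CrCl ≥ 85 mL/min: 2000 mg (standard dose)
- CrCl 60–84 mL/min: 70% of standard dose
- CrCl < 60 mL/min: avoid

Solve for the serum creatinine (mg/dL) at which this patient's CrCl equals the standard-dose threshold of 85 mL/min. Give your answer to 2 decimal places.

0.76 mg/dL

Standard dose requires CrCl ≥ 85 mL/min.
Set (140 − 88) × 89.2 / (72 × SCr) = 85
SCr = (140 − 88) × 89.2 / (72 × 85) = 0.758 mg/dL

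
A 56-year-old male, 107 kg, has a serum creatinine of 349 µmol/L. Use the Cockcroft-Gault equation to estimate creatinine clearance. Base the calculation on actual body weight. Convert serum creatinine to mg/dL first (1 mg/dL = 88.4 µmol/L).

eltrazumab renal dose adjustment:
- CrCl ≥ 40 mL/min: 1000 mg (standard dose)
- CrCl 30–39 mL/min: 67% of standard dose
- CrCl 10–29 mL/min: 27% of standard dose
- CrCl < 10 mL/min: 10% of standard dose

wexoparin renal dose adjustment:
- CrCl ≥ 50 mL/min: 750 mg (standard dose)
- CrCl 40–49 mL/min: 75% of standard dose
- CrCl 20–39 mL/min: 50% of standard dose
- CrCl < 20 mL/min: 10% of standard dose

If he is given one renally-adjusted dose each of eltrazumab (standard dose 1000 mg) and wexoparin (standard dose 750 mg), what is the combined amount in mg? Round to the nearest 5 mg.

SCr = 349 / 88.4 = 3.948 mg/dL
CrCl = (140 − 56) × 107 / (72 × 3.948) = 8988.0 / 284.26 ≈ 31.6 mL/min
CrCl ≈ 32 mL/min.
eltrazumab: 30–39 mL/min → 67% of 1000 mg = 670 mg.
wexoparin: 20–39 mL/min → 50% of 750 mg = 375 mg.
Total = 670 + 375 = 1045 mg.

1045 mg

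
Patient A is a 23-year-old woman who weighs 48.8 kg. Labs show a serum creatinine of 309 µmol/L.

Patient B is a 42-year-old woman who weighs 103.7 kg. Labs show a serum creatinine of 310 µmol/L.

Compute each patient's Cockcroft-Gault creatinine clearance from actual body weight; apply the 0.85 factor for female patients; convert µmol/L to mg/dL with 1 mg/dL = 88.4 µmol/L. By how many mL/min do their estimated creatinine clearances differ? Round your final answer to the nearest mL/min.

Patient A: SCr = 309 / 88.4 = 3.495 mg/dL
Patient A: CrCl = (140 − 23) × 48.8 / (72 × 3.495) × 0.85 = 5709.6 / 251.64 × 0.85 ≈ 19.3 mL/min
Patient B: SCr = 310 / 88.4 = 3.507 mg/dL
Patient B: CrCl = (140 − 42) × 103.7 / (72 × 3.507) × 0.85 = 10162.6 / 252.50 × 0.85 ≈ 34.2 mL/min
|19.3 − 34.2| = 14.9 mL/min

15 mL/min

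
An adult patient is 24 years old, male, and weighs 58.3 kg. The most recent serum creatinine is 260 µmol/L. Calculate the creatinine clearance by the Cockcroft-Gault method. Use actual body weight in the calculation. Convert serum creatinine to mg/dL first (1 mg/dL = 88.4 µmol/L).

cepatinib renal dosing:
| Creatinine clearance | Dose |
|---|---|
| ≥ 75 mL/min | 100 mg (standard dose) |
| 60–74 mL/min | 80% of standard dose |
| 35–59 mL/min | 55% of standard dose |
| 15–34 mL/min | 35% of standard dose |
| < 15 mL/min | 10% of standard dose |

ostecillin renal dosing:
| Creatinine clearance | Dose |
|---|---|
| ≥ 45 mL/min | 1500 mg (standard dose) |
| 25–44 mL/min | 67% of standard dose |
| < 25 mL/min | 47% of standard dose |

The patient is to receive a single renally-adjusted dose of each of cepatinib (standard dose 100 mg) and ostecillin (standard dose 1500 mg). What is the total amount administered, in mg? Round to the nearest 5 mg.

SCr = 260 / 88.4 = 2.941 mg/dL
CrCl = (140 − 24) × 58.3 / (72 × 2.941) = 6762.8 / 211.75 ≈ 31.9 mL/min
CrCl ≈ 32 mL/min.
cepatinib: 15–34 mL/min → 35% of 100 mg = 35 mg.
ostecillin: 25–44 mL/min → 67% of 1500 mg = 1005 mg.
Total = 35 + 1005 = 1040 mg.

1040 mg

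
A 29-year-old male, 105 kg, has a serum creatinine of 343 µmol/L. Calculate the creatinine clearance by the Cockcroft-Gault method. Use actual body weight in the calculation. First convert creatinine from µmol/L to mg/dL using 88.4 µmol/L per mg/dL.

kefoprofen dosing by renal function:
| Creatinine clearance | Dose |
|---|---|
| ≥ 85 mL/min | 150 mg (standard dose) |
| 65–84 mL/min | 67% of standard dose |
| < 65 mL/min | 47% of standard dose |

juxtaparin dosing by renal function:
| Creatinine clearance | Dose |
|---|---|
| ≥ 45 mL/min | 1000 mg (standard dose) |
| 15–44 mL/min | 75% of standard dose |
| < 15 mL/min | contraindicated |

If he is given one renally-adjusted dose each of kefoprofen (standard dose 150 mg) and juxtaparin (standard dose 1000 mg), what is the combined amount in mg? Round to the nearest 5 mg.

SCr = 343 / 88.4 = 3.88 mg/dL
CrCl = (140 − 29) × 105 / (72 × 3.88) = 11655.0 / 279.36 ≈ 41.7 mL/min
CrCl ≈ 42 mL/min.
kefoprofen: < 65 mL/min → 47% of 150 mg = 70.5 mg.
juxtaparin: 15–44 mL/min → 75% of 1000 mg = 750 mg.
Total = 70.5 + 750 = 820.5 mg.

820 mg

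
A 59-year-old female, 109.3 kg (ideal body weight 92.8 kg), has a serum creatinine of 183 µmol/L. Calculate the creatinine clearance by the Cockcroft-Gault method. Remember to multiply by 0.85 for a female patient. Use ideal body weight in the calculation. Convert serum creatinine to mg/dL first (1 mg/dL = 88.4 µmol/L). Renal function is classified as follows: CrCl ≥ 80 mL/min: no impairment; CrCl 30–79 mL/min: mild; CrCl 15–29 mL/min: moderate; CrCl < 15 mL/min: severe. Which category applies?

SCr = 183 / 88.4 = 2.07 mg/dL
CrCl = (140 − 59) × 92.8 / (72 × 2.07) × 0.85 = 7516.8 / 149.04 × 0.85 ≈ 42.9 mL/min
43 mL/min falls in the 'mild' range.

mild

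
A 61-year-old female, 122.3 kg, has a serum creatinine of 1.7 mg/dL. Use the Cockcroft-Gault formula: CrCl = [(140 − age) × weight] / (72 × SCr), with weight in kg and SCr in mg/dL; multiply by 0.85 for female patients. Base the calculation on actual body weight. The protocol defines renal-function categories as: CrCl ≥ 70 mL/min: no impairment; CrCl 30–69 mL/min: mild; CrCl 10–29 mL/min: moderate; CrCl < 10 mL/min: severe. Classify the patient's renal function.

CrCl = (140 − 61) × 122.3 / (72 × 1.7) × 0.85 = 9661.7 / 122.40 × 0.85 ≈ 67.1 mL/min
67 mL/min falls in the 'mild' range.

mild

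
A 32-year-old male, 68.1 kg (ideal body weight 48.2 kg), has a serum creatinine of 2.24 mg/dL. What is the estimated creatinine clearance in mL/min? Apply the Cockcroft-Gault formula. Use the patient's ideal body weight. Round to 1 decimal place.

CrCl = (140 − 32) × 48.2 / (72 × 2.24) = 5205.6 / 161.28 ≈ 32.3 mL/min

32.3 mL/min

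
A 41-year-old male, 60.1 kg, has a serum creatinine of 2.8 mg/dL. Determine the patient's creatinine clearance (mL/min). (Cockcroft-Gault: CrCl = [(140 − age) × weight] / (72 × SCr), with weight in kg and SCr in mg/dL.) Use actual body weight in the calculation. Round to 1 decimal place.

CrCl = (140 − 41) × 60.1 / (72 × 2.8) = 5949.9 / 201.60 ≈ 29.5 mL/min

29.5 mL/min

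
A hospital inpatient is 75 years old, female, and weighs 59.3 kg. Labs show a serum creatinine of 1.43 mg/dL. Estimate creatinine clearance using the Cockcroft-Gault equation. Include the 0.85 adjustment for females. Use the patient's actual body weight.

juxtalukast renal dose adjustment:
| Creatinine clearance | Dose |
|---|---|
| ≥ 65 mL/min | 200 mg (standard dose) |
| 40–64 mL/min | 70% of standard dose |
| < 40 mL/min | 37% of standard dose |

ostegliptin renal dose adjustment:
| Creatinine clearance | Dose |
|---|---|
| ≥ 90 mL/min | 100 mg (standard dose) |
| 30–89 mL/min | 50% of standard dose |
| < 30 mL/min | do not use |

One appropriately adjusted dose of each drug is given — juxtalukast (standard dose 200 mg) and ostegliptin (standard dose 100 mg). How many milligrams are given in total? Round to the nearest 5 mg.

CrCl = (140 − 75) × 59.3 / (72 × 1.43) × 0.85 = 3854.5 / 102.96 × 0.85 ≈ 31.8 mL/min
CrCl ≈ 32 mL/min.
juxtalukast: < 40 mL/min → 37% of 200 mg = 74 mg.
ostegliptin: 30–89 mL/min → 50% of 100 mg = 50 mg.
Total = 74 + 50 = 124 mg.

125 mg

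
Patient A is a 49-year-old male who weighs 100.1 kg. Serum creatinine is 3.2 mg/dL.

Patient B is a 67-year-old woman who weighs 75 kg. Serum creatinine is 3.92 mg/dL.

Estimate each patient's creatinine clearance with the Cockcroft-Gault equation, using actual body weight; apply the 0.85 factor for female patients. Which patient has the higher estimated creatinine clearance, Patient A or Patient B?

Patient A: CrCl = (140 − 49) × 100.1 / (72 × 3.2) = 9109.1 / 230.40 ≈ 39.5 mL/min
Patient B: CrCl = (140 − 67) × 75 / (72 × 3.92) × 0.85 = 5475.0 / 282.24 × 0.85 ≈ 16.5 mL/min
39.5 vs 16.5 mL/min → Patient A is higher.

Patient A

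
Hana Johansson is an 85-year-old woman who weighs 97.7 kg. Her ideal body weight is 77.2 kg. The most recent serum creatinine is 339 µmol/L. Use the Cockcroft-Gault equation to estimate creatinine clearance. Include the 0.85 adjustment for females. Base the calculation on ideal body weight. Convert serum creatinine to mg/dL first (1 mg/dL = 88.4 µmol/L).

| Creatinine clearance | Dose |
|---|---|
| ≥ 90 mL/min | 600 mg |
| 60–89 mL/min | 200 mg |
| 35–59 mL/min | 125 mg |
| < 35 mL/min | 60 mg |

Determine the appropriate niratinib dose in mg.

60 mg

SCr = 339 / 88.4 = 3.835 mg/dL
CrCl = (140 − 85) × 77.2 / (72 × 3.835) × 0.85 = 4246.0 / 276.12 × 0.85 ≈ 13.1 mL/min
CrCl ≈ 13 mL/min → bracket < 35 mL/min.
Dose for this bracket: 60 mg.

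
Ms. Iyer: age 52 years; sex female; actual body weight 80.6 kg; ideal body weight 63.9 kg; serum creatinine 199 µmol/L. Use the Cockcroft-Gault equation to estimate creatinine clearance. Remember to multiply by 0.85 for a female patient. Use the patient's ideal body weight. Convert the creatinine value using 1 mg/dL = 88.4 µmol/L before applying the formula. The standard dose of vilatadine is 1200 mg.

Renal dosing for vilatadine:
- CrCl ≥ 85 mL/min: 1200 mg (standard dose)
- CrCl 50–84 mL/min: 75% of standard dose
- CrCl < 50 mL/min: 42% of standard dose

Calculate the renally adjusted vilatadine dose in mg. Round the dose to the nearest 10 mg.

SCr = 199 / 88.4 = 2.251 mg/dL
CrCl = (140 − 52) × 63.9 / (72 × 2.251) × 0.85 = 5623.2 / 162.07 × 0.85 ≈ 29.5 mL/min
CrCl ≈ 29 mL/min → bracket < 50 mL/min.
42% of 1200 mg = 504 mg → 500 mg

500 mg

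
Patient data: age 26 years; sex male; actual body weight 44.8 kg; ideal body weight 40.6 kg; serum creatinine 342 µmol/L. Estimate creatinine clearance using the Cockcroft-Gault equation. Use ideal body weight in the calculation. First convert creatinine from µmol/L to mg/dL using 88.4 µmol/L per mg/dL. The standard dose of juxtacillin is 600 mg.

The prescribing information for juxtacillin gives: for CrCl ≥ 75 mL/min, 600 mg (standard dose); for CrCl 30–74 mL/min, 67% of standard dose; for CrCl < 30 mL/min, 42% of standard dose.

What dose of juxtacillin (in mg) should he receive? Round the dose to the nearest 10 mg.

SCr = 342 / 88.4 = 3.869 mg/dL
CrCl = (140 − 26) × 40.6 / (72 × 3.869) = 4628.4 / 278.57 ≈ 16.6 mL/min
CrCl ≈ 17 mL/min → bracket < 30 mL/min.
42% of 600 mg = 252 mg → 250 mg

250 mg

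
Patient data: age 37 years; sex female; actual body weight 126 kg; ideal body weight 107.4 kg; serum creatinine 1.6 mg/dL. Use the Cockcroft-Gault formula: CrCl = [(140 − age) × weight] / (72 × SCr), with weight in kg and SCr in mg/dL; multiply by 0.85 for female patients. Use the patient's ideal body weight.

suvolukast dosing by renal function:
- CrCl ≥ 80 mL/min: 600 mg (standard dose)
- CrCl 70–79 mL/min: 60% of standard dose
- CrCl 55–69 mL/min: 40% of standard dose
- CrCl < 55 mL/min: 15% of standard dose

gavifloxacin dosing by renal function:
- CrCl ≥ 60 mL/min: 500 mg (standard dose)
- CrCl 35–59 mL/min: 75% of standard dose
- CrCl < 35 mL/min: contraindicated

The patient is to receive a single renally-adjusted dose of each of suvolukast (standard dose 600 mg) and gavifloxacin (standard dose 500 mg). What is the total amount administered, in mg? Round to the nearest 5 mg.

1100 mg

CrCl = (140 − 37) × 107.4 / (72 × 1.6) × 0.85 = 11062.2 / 115.20 × 0.85 ≈ 81.6 mL/min
CrCl ≈ 82 mL/min.
suvolukast: ≥ 80 mL/min → 100% of 600 mg = 600 mg.
gavifloxacin: ≥ 60 mL/min → 100% of 500 mg = 500 mg.
Total = 600 + 500 = 1100 mg.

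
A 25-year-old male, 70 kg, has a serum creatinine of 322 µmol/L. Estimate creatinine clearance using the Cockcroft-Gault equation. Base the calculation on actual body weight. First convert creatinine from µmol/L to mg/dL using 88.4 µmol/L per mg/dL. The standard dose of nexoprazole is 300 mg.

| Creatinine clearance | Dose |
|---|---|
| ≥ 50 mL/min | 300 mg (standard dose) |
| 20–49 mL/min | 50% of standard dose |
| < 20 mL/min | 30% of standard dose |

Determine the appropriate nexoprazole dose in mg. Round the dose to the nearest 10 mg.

150 mg

SCr = 322 / 88.4 = 3.643 mg/dL
CrCl = (140 − 25) × 70 / (72 × 3.643) = 8050.0 / 262.30 ≈ 30.7 mL/min
CrCl ≈ 31 mL/min → bracket 20–49 mL/min.
50% of 300 mg = 150 mg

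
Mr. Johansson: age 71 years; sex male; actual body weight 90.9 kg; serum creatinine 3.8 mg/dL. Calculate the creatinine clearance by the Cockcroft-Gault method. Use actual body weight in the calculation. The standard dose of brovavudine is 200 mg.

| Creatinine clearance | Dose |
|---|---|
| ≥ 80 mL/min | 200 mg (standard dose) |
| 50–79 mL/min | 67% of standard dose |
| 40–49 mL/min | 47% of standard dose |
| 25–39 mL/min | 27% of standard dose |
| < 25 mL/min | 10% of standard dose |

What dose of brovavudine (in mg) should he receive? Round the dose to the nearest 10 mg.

CrCl = (140 − 71) × 90.9 / (72 × 3.8) = 6272.1 / 273.60 ≈ 22.9 mL/min
CrCl ≈ 23 mL/min → bracket < 25 mL/min.
10% of 200 mg = 20 mg

20 mg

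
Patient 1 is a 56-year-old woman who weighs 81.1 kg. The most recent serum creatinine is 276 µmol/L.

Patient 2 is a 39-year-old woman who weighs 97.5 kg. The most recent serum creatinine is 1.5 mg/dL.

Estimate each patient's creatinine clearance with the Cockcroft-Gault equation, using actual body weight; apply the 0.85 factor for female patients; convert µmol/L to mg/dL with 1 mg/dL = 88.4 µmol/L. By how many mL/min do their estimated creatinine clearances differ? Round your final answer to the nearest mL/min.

52 mL/min

Patient 1: SCr = 276 / 88.4 = 3.122 mg/dL
Patient 1: CrCl = (140 − 56) × 81.1 / (72 × 3.122) × 0.85 = 6812.4 / 224.78 × 0.85 ≈ 25.8 mL/min
Patient 2: CrCl = (140 − 39) × 97.5 / (72 × 1.5) × 0.85 = 9847.5 / 108.00 × 0.85 ≈ 77.5 mL/min
|25.8 − 77.5| = 51.7 mL/min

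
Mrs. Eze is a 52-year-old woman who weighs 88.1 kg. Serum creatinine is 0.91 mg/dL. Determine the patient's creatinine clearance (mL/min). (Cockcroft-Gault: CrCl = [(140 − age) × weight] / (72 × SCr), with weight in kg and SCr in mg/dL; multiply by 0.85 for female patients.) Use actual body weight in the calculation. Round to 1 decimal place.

100.6 mL/min

CrCl = (140 − 52) × 88.1 / (72 × 0.91) × 0.85 = 7752.8 / 65.52 × 0.85 ≈ 100.6 mL/min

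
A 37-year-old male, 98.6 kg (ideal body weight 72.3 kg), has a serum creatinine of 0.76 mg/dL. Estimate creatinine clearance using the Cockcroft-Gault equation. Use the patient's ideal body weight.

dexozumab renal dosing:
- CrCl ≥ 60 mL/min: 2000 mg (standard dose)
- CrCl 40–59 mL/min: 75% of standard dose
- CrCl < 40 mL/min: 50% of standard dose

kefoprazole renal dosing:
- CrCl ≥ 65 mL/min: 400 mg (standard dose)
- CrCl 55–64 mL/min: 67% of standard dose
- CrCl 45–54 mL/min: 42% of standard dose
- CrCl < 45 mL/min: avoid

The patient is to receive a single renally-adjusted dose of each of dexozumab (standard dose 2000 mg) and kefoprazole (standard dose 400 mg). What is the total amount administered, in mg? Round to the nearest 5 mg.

2400 mg

CrCl = (140 − 37) × 72.3 / (72 × 0.76) = 7446.9 / 54.72 ≈ 136.1 mL/min
CrCl ≈ 136 mL/min.
dexozumab: ≥ 60 mL/min → 100% of 2000 mg = 2000 mg.
kefoprazole: ≥ 65 mL/min → 100% of 400 mg = 400 mg.
Total = 2000 + 400 = 2400 mg.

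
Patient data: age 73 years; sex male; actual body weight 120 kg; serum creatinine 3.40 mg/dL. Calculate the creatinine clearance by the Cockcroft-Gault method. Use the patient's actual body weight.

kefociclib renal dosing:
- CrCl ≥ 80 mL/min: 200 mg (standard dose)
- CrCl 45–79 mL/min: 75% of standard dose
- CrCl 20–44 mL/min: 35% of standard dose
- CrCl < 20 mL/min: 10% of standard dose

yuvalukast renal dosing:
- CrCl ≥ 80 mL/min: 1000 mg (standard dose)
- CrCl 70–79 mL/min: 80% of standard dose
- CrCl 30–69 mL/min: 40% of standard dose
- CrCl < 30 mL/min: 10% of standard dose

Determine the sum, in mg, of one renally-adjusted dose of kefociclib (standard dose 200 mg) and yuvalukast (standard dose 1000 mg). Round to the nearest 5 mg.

CrCl = (140 − 73) × 120 / (72 × 3.4) = 8040.0 / 244.80 ≈ 32.8 mL/min
CrCl ≈ 33 mL/min.
kefociclib: 20–44 mL/min → 35% of 200 mg = 70 mg.
yuvalukast: 30–69 mL/min → 40% of 1000 mg = 400 mg.
Total = 70 + 400 = 470 mg.

470 mg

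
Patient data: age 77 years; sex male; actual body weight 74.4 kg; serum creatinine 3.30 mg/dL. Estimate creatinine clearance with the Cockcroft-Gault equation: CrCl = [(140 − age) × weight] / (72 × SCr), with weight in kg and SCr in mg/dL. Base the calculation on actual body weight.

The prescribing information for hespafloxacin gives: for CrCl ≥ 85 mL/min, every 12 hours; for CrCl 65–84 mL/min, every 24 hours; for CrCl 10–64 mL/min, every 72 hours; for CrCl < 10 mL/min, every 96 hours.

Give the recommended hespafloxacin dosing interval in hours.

CrCl = (140 − 77) × 74.4 / (72 × 3.3) = 4687.2 / 237.60 ≈ 19.7 mL/min
CrCl ≈ 20 mL/min → bracket 10–64 mL/min → every 72 hours.

every 72 hours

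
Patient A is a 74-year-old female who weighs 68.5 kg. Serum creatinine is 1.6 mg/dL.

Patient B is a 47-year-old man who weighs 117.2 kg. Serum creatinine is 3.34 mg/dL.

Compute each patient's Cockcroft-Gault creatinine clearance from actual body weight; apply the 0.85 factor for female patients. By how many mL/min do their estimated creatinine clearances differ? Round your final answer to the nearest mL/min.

12 mL/min

Patient A: CrCl = (140 − 74) × 68.5 / (72 × 1.6) × 0.85 = 4521.0 / 115.20 × 0.85 ≈ 33.4 mL/min
Patient B: CrCl = (140 − 47) × 117.2 / (72 × 3.34) = 10899.6 / 240.48 ≈ 45.3 mL/min
|33.4 − 45.3| = 11.9 mL/min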